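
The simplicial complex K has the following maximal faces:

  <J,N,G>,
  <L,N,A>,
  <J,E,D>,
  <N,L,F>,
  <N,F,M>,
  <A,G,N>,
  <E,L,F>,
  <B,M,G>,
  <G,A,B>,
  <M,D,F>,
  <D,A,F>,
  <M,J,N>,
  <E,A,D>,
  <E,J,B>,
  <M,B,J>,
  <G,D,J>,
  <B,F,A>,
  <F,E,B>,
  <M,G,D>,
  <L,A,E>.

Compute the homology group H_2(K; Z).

We work with the vertex ordering A < B < D < E < F < G < J < L < M < N. The simplices of K, each written with vertices in increasing order, are:

  0-simplices (10): A, B, D, E, F, G, J, L, M, N
  1-simplices (30): AB, AD, AE, AF, AG, AL, AN, BE, BF, BG, BJ, BM, DE, DF, DG, DJ, DM, EF, EJ, EL, FL, FM, FN, GJ, GM, GN, JM, JN, LN, MN
  2-simplices (20): ABF, ABG, ADE, ADF, AEL, AGN, ALN, BEF, BEJ, BGM, BJM, DEJ, DFM, DGJ, DGM, EFL, FLN, FMN, GJN, JMN

giving chain groups C_0 ≅ Z^10, C_1 ≅ Z^30, C_2 ≅ Z^20.

Boundary ∂_1: C_1 → C_0 is given by ∂[p,q] = [q] − [p].
As a 10×30 matrix over Z this has rank 9, with invariant factors (1,1,1,1,1,1,1,1,1).

The boundary map ∂_2: C_2 → C_1 sends each 2-simplex [p,q,r] to [q,r] − [p,r] + [p,q]. For instance
  ∂EFL = FL − EL + EF,
  ∂ALN = LN − AN + AL.
The 30×20 boundary matrix has rank 20 and Smith normal form diag(1,1,1,1,1,1,1,1,1,1,1,1,1,1,1,1,1,1,1,2).

Computing H_k = (kernel of ∂_k) / (image of ∂_{k+1}):

  H_2: rank ker ∂_2 − rank ∂_3 = (20 − 20) − 0 = 0, and there is no ∂_3, so H_2 = 0.

H_2 ≅ 0.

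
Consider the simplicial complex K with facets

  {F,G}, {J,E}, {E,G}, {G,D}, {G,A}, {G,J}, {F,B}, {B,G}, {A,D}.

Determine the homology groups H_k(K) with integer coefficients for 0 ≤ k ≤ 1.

H_0 ≅ Z,  H_1 ≅ Z^3.

Take the total order A < B < D < E < F < G < J on the vertex set. Then K (dimension 1) consists of the simplices:

  0-simplices (7): A, B, D, E, F, G, J
  1-simplices (9): AD, AG, BF, BG, DG, EG, EJ, FG, GJ

Hence C_0 ≅ Z^7, C_1 ≅ Z^9.

Boundary ∂_1: C_1 → C_0 maps an edge to its endpoints' difference, ∂[p,q] = q − p.
The 7×9 boundary matrix has rank 6 and Smith normal form diag(1,1,1,1,1,1).

Now H_k = ker ∂_k / im ∂_{k+1}, so:

  H_0: rank C_0 − rank ∂_1 = 7 − 6 = 1, and the invariant factors of ∂_1 are all 1, so H_0 = Z.
  H_1: rank ker ∂_1 − rank ∂_2 = (9 − 6) − 0 = 3, and there is no ∂_2, so H_1 = Z^3.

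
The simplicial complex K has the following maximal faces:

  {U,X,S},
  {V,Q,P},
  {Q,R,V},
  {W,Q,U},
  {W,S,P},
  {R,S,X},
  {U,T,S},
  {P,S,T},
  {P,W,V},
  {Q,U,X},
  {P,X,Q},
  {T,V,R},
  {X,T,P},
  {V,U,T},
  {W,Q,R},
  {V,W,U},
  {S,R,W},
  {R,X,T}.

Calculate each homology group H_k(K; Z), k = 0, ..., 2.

H_0 = Z,  H_1 = Z ⊕ Z/2Z,  H_2 = 0.

Fix the vertex order P < Q < R < S < T < U < V < W < X and write every simplex with vertices in increasing order. Then dim K = 2 and the simplices of K are:

  0-simplices (9): P, Q, R, S, T, U, V, W, X
  1-simplices (27): PQ, PS, PT, PV, PW, PX, QR, QU, QV, QW, QX, RS, RT, RV, RW, RX, ST, SU, SW, SX, TU, TV, TX, UV, UW, UX, VW
  2-simplices (18): PQV, PQX, PST, PSW, PTX, PVW, QRV, QRW, QUW, QUX, RSW, RSX, RTV, RTX, STU, SUX, TUV, UVW

giving chain groups C_0 ≅ Z^9, C_1 ≅ Z^27, C_2 ≅ Z^18.

Boundary ∂_1: C_1 → C_0 is given by ∂[p,q] = [q] − [p]. For instance
  ∂QR = R − Q.
This gives a 9×27 integer matrix of rank 8; reducing to Smith normal form yields diagonal entries (1,1,1,1,1,1,1,1).

Boundary ∂_2: C_2 → C_1 acts by ∂[p,q,r] = [q,r] − [p,r] + [p,q]. For instance
  ∂PQV = QV − PV + PQ,
  ∂PST = ST − PT + PS.
As a 27×18 matrix over Z this has rank 18, with invariant factors (1,1,1,1,1,1,1,1,1,1,1,1,1,1,1,1,1,2).

Computing H_k = (kernel of ∂_k) / (image of ∂_{k+1}):

  H_0: rank C_0 − rank ∂_1 = 9 − 8 = 1, and the invariant factors of ∂_1 are all 1, so H_0 ≅ Z.
  H_1: rank ker ∂_1 − rank ∂_2 = (27 − 8) − 18 = 1, and ∂_2 has invariant factor 2 > 1, so H_1 ≅ Z ⊕ Z/2Z.
  H_2: rank ker ∂_2 − rank ∂_3 = (18 − 18) − 0 = 0, and there is no ∂_3, so H_2 ≅ 0.

(K is a triangulation of the Klein bottle.)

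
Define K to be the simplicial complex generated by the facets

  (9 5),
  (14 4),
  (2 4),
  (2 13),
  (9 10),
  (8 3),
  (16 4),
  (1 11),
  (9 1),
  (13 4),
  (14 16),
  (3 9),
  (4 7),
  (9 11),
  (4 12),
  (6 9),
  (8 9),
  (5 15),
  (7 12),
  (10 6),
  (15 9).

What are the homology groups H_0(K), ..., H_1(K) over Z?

K has 16 vertices, 21 edges.
rank ∂_0 = 0, rank ∂_1 = 14 ⇒ b_0 = 16 − 0 − 14 = 2; all invariant factors of ∂_1 are 1 so no torsion. So H_0 ≅ Z^2.
rank ∂_1 = 14, rank ∂_2 = 0 ⇒ b_1 = 21 − 14 − 0 = 7. So H_1 ≅ Z^7.

H_0 ≅ Z^2,  H_1 ≅ Z^7.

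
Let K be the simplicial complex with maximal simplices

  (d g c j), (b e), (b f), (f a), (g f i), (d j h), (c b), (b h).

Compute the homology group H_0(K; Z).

Take the total order a < b < c < d < e < f < g < h < i < j on the vertex set. Then K (dimension 3) consists of the simplices:

  0-simplices (10): a, b, c, d, e, f, g, h, i, j
  1-simplices (16): af, bc, be, bf, bh, cd, cg, cj, dg, dh, dj, fg, fi, gi, gj, hj
  2-simplices (6): cdg, cdj, cgj, dgj, dhj, fgi
  3-simplices (1): cdgj

giving chain groups C_0 ≅ Z^10, C_1 ≅ Z^16, C_2 ≅ Z^6, C_3 ≅ Z^1.

∂_1: C_1 → C_0 sends each edge [p,q] (with p < q) to q − p.
This gives a 10×16 integer matrix of rank 9; reducing to Smith normal form yields diagonal entries (1,1,1,1,1,1,1,1,1).

The boundary map ∂_2: C_2 → C_1 sends each 2-simplex [p,q,r] to [q,r] − [p,r] + [p,q]. For instance
  ∂dgj = gj − dj + dg,
  ∂dhj = hj − dj + dh.
The resulting 16×6 matrix has rank 5, and its Smith normal form has invariant factors (1,1,1,1,1).

The boundary map ∂_3: C_3 → C_2 sends each 3-simplex σ to the alternating sum Σ_i (−1)^i (σ with its i-th vertex removed). For instance
  ∂cdgj = dgj − cgj + cdj − cdg.
This gives a 6×1 integer matrix of rank 1; reducing to Smith normal form yields diagonal entries (1).

From H_k ≅ ker(∂_k) / im(∂_{k+1}) we obtain:

  H_0: rank C_0 − rank ∂_1 = 10 − 9 = 1, and the invariant factors of ∂_1 are all 1, so H_0 = Z.

H_0 = Z.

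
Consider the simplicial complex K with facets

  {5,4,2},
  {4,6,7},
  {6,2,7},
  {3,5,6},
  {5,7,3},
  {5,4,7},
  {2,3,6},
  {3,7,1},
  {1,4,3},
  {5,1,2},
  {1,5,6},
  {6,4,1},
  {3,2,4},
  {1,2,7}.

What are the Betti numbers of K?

Fix the vertex order 1 < 2 < 3 < 4 < 5 < 6 < 7 and write every simplex with vertices in increasing order. Then dim K = 2 and the simplices of K are:

  0-simplices (7): [1], [2], [3], [4], [5], [6], [7]
  1-simplices (21): [1,2], [1,3], [1,4], [1,5], [1,6], [1,7], [2,3], [2,4], [2,5], [2,6], [2,7], [3,4], [3,5], [3,6], [3,7], [4,5], [4,6], [4,7], [5,6], [5,7], [6,7]
  2-simplices (14): [1,2,5], [1,2,7], [1,3,4], [1,3,7], [1,4,6], [1,5,6], [2,3,4], [2,3,6], [2,4,5], [2,6,7], [3,5,6], [3,5,7], [4,5,7], [4,6,7]

so the chain groups are C_0 ≅ Z^7, C_1 ≅ Z^21, C_2 ≅ Z^14.

Boundary ∂_1: C_1 → C_0 sends each edge [p,q] (with p < q) to q − p. For instance
  ∂[5,6] = [6] − [5].
As a 7×21 matrix over Z this has rank 6, with invariant factors (1,1,1,1,1,1).

Boundary ∂_2: C_2 → C_1 maps a triangle to the signed sum of its edges. For instance
  ∂[1,2,5] = [2,5] − [1,5] + [1,2],
  ∂[2,3,6] = [3,6] − [2,6] + [2,3].
The 21×14 boundary matrix has rank 13 and Smith normal form diag(1,1,1,1,1,1,1,1,1,1,1,1,1).

Now H_k = ker ∂_k / im ∂_{k+1}, so:

  H_0: rank C_0 − rank ∂_1 = 7 − 6 = 1, and the invariant factors of ∂_1 are all 1, so H_0 ≅ Z.
  H_1: rank ker ∂_1 − rank ∂_2 = (21 − 6) − 13 = 2, and the invariant factors of ∂_2 are all 1, so H_1 ≅ Z^2.
  H_2: rank ker ∂_2 − rank ∂_3 = (14 − 13) − 0 = 1, and there is no ∂_3, so H_2 ≅ Z.

(K is a triangulation of the torus T^2.)

Hence the Betti numbers are b_0 = 1, b_1 = 2, b_2 = 1.

b_0 = 1, b_1 = 2, b_2 = 1.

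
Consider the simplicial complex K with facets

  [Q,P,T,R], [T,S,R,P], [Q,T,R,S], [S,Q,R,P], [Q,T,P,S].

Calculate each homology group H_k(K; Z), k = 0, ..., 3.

H_0 = Z,  H_1 = 0,  H_2 = 0,  H_3 = Z.

Fix the vertex order P < Q < R < S < T and write every simplex with vertices in increasing order. Then dim K = 3 and the simplices of K are:

  0-simplices (5): P, Q, R, S, T
  1-simplices (10): PQ, PR, PS, PT, QR, QS, QT, RS, RT, ST
  2-simplices (10): PQR, PQS, PQT, PRS, PRT, PST, QRS, QRT, QST, RST
  3-simplices (5): PQRS, PQRT, PQST, PRST, QRST

Hence C_0 ≅ Z^5, C_1 ≅ Z^10, C_2 ≅ Z^10, C_3 ≅ Z^5.

∂_1: C_1 → C_0 is given by ∂[p,q] = [q] − [p]. For instance
  ∂RS = S − R.
The 5×10 boundary matrix has rank 4 and Smith normal form diag(1,1,1,1).

The boundary map ∂_2: C_2 → C_1 sends each 2-simplex [p,q,r] to [q,r] − [p,r] + [p,q]. For instance
  ∂PRS = RS − PS + PR,
  ∂QRT = RT − QT + QR.
This gives a 10×10 integer matrix of rank 6; reducing to Smith normal form yields diagonal entries (1,1,1,1,1,1).

Boundary ∂_3: C_3 → C_2 sends each 3-simplex σ to the alternating sum Σ_i (−1)^i (σ with its i-th vertex removed). For instance
  ∂PQRT = QRT − PRT + PQT − PQR,
  ∂PQST = QST − PST + PQT − PQS.
The 10×5 boundary matrix has rank 4 and Smith normal form diag(1,1,1,1).

Now H_k = ker ∂_k / im ∂_{k+1}, so:

  H_0: rank C_0 − rank ∂_1 = 5 − 4 = 1, and the invariant factors of ∂_1 are all 1, so H_0 = Z.
  H_1: rank ker ∂_1 − rank ∂_2 = (10 − 4) − 6 = 0, and the invariant factors of ∂_2 are all 1, so H_1 = 0.
  H_2: rank ker ∂_2 − rank ∂_3 = (10 − 6) − 4 = 0, and the invariant factors of ∂_3 are all 1, so H_2 = 0.
  H_3: rank ker ∂_3 − rank ∂_4 = (5 − 4) − 0 = 1, and there is no ∂_4, so H_3 = Z.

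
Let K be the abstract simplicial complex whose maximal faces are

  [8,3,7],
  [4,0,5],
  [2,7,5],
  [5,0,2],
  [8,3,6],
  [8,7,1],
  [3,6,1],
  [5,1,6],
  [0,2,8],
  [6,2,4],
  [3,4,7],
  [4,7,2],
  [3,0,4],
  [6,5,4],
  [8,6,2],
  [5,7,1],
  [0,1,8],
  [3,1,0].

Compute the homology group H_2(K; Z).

K has 9 vertices, 27 edges, 18 triangles.
rank ∂_2 = 18, rank ∂_3 = 0 ⇒ b_2 = 18 − 18 − 0 = 0. So H_2 = 0.

H_2 ≅ 0.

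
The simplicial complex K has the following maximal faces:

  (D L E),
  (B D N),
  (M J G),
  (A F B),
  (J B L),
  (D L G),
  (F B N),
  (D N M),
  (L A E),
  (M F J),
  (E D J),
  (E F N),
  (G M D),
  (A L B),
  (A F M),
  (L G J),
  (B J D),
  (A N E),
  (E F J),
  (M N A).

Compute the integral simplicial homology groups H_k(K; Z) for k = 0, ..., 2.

H_0 ≅ Z,  H_1 ≅ Z × Z/2,  H_2 = 0.

K has 10 vertices, 30 edges, 20 triangles.
rank ∂_0 = 0, rank ∂_1 = 9 ⇒ b_0 = 10 − 0 − 9 = 1; all invariant factors of ∂_1 are 1 so no torsion. So H_0 ≅ Z.
rank ∂_1 = 9, rank ∂_2 = 20 ⇒ b_1 = 30 − 9 − 20 = 1; ∂_2 has invariant factor(s) [2] giving torsion. So H_1 ≅ Z × Z/2.
rank ∂_2 = 20, rank ∂_3 = 0 ⇒ b_2 = 20 − 20 − 0 = 0. So H_2 ≅ 0.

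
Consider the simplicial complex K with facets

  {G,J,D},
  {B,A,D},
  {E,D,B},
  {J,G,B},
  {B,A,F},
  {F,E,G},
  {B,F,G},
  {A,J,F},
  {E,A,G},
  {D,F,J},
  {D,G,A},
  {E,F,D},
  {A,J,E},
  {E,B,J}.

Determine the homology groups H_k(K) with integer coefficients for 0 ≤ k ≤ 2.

H_0 ≅ Z,  H_1 ≅ Z^2,  H_2 ≅ Z.

Fix the vertex order A < B < D < E < F < G < J and write every simplex with vertices in increasing order. Then dim K = 2 and the simplices of K are:

  0-simplices (7): A, B, D, E, F, G, J
  1-simplices (21): AB, AD, AE, AF, AG, AJ, BD, BE, BF, BG, BJ, DE, DF, DG, DJ, EF, EG, EJ, FG, FJ, GJ
  2-simplices (14): ABD, ABF, ADG, AEG, AEJ, AFJ, BDE, BEJ, BFG, BGJ, DEF, DFJ, DGJ, EFG

Hence C_0 ≅ Z^7, C_1 ≅ Z^21, C_2 ≅ Z^14.

Boundary ∂_1: C_1 → C_0 is given by ∂[p,q] = [q] − [p]. For instance
  ∂DG = G − D.
The resulting 7×21 matrix has rank 6, and its Smith normal form has invariant factors (1,1,1,1,1,1).

∂_2: C_2 → C_1 acts by ∂[p,q,r] = [q,r] − [p,r] + [p,q]. For instance
  ∂ABD = BD − AD + AB,
  ∂BDE = DE − BE + BD.
This gives a 21×14 integer matrix of rank 13; reducing to Smith normal form yields diagonal entries (1,1,1,1,1,1,1,1,1,1,1,1,1).

Computing H_k = (kernel of ∂_k) / (image of ∂_{k+1}):

  H_0: rank C_0 − rank ∂_1 = 7 − 6 = 1, and the invariant factors of ∂_1 are all 1, so H_0 = Z.
  H_1: rank ker ∂_1 − rank ∂_2 = (21 − 6) − 13 = 2, and the invariant factors of ∂_2 are all 1, so H_1 = Z^2.
  H_2: rank ker ∂_2 − rank ∂_3 = (14 − 13) − 0 = 1, and there is no ∂_3, so H_2 = Z.

(K is a triangulation of the torus T^2.)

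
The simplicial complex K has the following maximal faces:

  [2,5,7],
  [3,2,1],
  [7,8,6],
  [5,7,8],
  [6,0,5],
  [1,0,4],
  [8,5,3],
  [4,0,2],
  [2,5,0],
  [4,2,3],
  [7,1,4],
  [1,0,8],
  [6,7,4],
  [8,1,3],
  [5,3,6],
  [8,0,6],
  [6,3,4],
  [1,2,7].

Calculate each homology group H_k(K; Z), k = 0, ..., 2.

H_0 ≅ Z,  H_1 ≅ Z ⊕ Z/2,  H_2 = 0.

Take the total order 0 < 1 < 2 < 3 < 4 < 5 < 6 < 7 < 8 on the vertex set. Then K (dimension 2) consists of the simplices:

  0-simplices (9): [0], [1], [2], [3], [4], [5], [6], [7], [8]
  1-simplices (27): (27 of them)
  2-simplices (18): [0,1,4], [0,1,8], [0,2,4], [0,2,5], [0,5,6], [0,6,8], [1,2,3], [1,2,7], [1,3,8], [1,4,7], [2,3,4], [2,5,7], [3,4,6], [3,5,6], [3,5,8], [4,6,7], [5,7,8], [6,7,8]

so the chain groups are C_0 ≅ Z^9, C_1 ≅ Z^27, C_2 ≅ Z^18.

The boundary map ∂_1: C_1 → C_0 sends each edge [p,q] (with p < q) to q − p.
As a 9×27 matrix over Z this has rank 8, with invariant factors (1,1,1,1,1,1,1,1).

The boundary map ∂_2: C_2 → C_1 acts by ∂[p,q,r] = [q,r] − [p,r] + [p,q]. For instance
  ∂[0,6,8] = [6,8] − [0,8] + [0,6],
  ∂[2,3,4] = [3,4] − [2,4] + [2,3].
As a 27×18 matrix over Z this has rank 18, with invariant factors (1,1,1,1,1,1,1,1,1,1,1,1,1,1,1,1,1,2).

From H_k ≅ ker(∂_k) / im(∂_{k+1}) we obtain:

  H_0: rank C_0 − rank ∂_1 = 9 − 8 = 1, and the invariant factors of ∂_1 are all 1, so H_0 ≅ Z.
  H_1: rank ker ∂_1 − rank ∂_2 = (27 − 8) − 18 = 1, and ∂_2 has invariant factor 2 > 1, so H_1 ≅ Z ⊕ Z/2.
  H_2: rank ker ∂_2 − rank ∂_3 = (18 − 18) − 0 = 0, and there is no ∂_3, so H_2 ≅ 0.

(K is a triangulation of the Klein bottle.)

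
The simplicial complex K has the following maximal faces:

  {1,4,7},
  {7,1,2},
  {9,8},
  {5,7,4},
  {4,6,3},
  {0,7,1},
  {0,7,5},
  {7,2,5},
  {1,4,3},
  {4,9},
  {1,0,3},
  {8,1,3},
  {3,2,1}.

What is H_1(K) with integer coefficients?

K has 10 vertices, 21 edges, 11 triangles.
rank ∂_1 = 9, rank ∂_2 = 11 ⇒ b_1 = 21 − 9 − 11 = 1; all invariant factors of ∂_2 are 1 so no torsion. So H_1 = Z.

H_1 = Z.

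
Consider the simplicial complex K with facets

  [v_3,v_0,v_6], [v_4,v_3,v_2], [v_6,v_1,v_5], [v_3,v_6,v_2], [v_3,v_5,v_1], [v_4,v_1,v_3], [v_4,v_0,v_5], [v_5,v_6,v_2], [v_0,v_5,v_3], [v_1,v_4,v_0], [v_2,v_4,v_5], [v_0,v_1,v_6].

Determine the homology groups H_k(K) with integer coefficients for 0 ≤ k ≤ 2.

K has 7 vertices, 18 edges, 12 triangles.
rank ∂_0 = 0, rank ∂_1 = 6 ⇒ b_0 = 7 − 0 − 6 = 1; all invariant factors of ∂_1 are 1 so no torsion. So H_0 = Z.
rank ∂_1 = 6, rank ∂_2 = 12 ⇒ b_1 = 18 − 6 − 12 = 0; ∂_2 has invariant factor(s) [2] giving torsion. So H_1 = Z_2.
rank ∂_2 = 12, rank ∂_3 = 0 ⇒ b_2 = 12 − 12 − 0 = 0. So H_2 = 0.

H_0 = Z,  H_1 = Z_2,  H_2 = 0.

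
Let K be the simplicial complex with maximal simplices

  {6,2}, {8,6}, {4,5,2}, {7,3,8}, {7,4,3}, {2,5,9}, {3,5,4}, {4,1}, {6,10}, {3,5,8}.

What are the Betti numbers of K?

Order the vertices as 1 < 2 < 3 < 4 < 5 < 6 < 7 < 8 < 9 < 10. Listing each simplex with vertices in this order, K has dimension 2 with simplices:

  0-simplices (10): [1], [2], [3], [4], [5], [6], [7], [8], [9], [10]
  1-simplices (16): [1,4], [2,4], [2,5], [2,6], [2,9], [3,4], [3,5], [3,7], [3,8], [4,5], [4,7], [5,8], [5,9], [6,8], [6,10], [7,8]
  2-simplices (6): [2,4,5], [2,5,9], [3,4,5], [3,4,7], [3,5,8], [3,7,8]

giving chain groups C_0 ≅ Z^10, C_1 ≅ Z^16, C_2 ≅ Z^6.

∂_1: C_1 → C_0 maps an edge to its endpoints' difference, ∂[p,q] = q − p.
As a 10×16 matrix over Z this has rank 9, with invariant factors (1,1,1,1,1,1,1,1,1).

The boundary map ∂_2: C_2 → C_1 sends each 2-simplex [p,q,r] to [q,r] − [p,r] + [p,q]. For instance
  ∂[3,4,5] = [4,5] − [3,5] + [3,4],
  ∂[3,4,7] = [4,7] − [3,7] + [3,4].
As a 16×6 matrix over Z this has rank 6, with invariant factors (1,1,1,1,1,1).

Now H_k = ker ∂_k / im ∂_{k+1}, so:

  H_0: rank C_0 − rank ∂_1 = 10 − 9 = 1, and the invariant factors of ∂_1 are all 1, so H_0 ≅ Z.
  H_1: rank ker ∂_1 − rank ∂_2 = (16 − 9) − 6 = 1, and the invariant factors of ∂_2 are all 1, so H_1 ≅ Z.
  H_2: rank ker ∂_2 − rank ∂_3 = (6 − 6) − 0 = 0, and there is no ∂_3, so H_2 ≅ 0.

Hence the Betti numbers are b_0 = 1, b_1 = 1, b_2 = 0.

b_0 = 1, b_1 = 1, b_2 = 0.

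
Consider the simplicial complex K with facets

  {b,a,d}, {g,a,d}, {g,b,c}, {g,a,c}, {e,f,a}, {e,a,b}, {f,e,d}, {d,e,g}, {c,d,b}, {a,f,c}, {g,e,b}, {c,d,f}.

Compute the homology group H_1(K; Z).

H_1 = Z/2Z.

Take the total order a < b < c < d < e < f < g on the vertex set. Then K (dimension 2) consists of the simplices:

  0-simplices (7): a, b, c, d, e, f, g
  1-simplices (18): ab, ac, ad, ae, af, ag, bc, bd, be, bg, cd, cf, cg, de, df, dg, ef, eg
  2-simplices (12): abd, abe, acf, acg, adg, aef, bcd, bcg, beg, cdf, def, deg

so the chain groups are C_0 ≅ Z^7, C_1 ≅ Z^18, C_2 ≅ Z^12.

∂_1: C_1 → C_0 sends each edge [p,q] (with p < q) to q − p.
The resulting 7×18 matrix has rank 6, and its Smith normal form has invariant factors (1,1,1,1,1,1).

∂_2: C_2 → C_1 acts by ∂[p,q,r] = [q,r] − [p,r] + [p,q]. For instance
  ∂adg = dg − ag + ad,
  ∂bcd = cd − bd + bc.
The 18×12 boundary matrix has rank 12 and Smith normal form diag(1,1,1,1,1,1,1,1,1,1,1,2).

Now H_k = ker ∂_k / im ∂_{k+1}, so:

  H_1: rank ker ∂_1 − rank ∂_2 = (18 − 6) − 12 = 0, and ∂_2 has invariant factor 2 > 1, so H_1 ≅ Z/2Z.

(K is a triangulation of the real projective plane RP^2.)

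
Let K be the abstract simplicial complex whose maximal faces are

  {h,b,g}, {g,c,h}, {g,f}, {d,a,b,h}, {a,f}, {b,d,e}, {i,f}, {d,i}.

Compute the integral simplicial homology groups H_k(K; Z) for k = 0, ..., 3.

Order the vertices as a < b < c < d < e < f < g < h < i. Listing each simplex with vertices in this order, K has dimension 3 with simplices:

  0-simplices (9): a, b, c, d, e, f, g, h, i
  1-simplices (16): ab, ad, af, ah, bd, be, bg, bh, cg, ch, de, dh, di, fg, fi, gh
  2-simplices (7): abd, abh, adh, bde, bdh, bgh, cgh
  3-simplices (1): abdh

so the chain groups are C_0 ≅ Z^9, C_1 ≅ Z^16, C_2 ≅ Z^7, C_3 ≅ Z^1.

The boundary map ∂_1: C_1 → C_0 is given by ∂[p,q] = [q] − [p]. For instance
  ∂ch = h − c.
The 9×16 boundary matrix has rank 8 and Smith normal form diag(1,1,1,1,1,1,1,1).

∂_2: C_2 → C_1 sends each 2-simplex [p,q,r] to [q,r] − [p,r] + [p,q]. For instance
  ∂bdh = dh − bh + bd,
  ∂cgh = gh − ch + cg.
As a 16×7 matrix over Z this has rank 6, with invariant factors (1,1,1,1,1,1).

Boundary ∂_3: C_3 → C_2 sends each 3-simplex σ to the alternating sum Σ_i (−1)^i (σ with its i-th vertex removed). For instance
  ∂abdh = bdh − adh + abh − abd.
The resulting 7×1 matrix has rank 1, and its Smith normal form has invariant factors (1).

From H_k ≅ ker(∂_k) / im(∂_{k+1}) we obtain:

  H_0: rank C_0 − rank ∂_1 = 9 − 8 = 1, and the invariant factors of ∂_1 are all 1, so H_0 ≅ Z.
  H_1: rank ker ∂_1 − rank ∂_2 = (16 − 8) − 6 = 2, and the invariant factors of ∂_2 are all 1, so H_1 ≅ Z^2.
  H_2: rank ker ∂_2 − rank ∂_3 = (7 − 6) − 1 = 0, and the invariant factors of ∂_3 are all 1, so H_2 ≅ 0.
  H_3: rank ker ∂_3 − rank ∂_4 = (1 − 1) − 0 = 0, and there is no ∂_4, so H_3 ≅ 0.

As a check, the Euler characteristic is 9 − 16 + 7 − 1 = -1, which agrees with 1 − 2 + 0 − 0 = -1.

H_0 ≅ Z,  H_1 ≅ Z^2,  H_2 = 0,  H_3 = 0.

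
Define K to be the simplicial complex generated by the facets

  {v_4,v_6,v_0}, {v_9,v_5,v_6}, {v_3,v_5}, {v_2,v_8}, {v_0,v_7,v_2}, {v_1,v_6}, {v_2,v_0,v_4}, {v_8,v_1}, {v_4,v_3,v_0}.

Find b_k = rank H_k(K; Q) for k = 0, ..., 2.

b_0 = 1, b_1 = 2, b_2 = 0.

Take the total order v_0 < v_1 < v_2 < v_3 < v_4 < v_5 < v_6 < v_7 < v_8 < v_9 on the vertex set. Then K (dimension 2) consists of the simplices:

  0-simplices (10): [v_0], [v_1], [v_2], [v_3], [v_4], [v_5], [v_6], [v_7], [v_8], [v_9]
  1-simplices (16): (16 of them)
  2-simplices (5): [v_0,v_2,v_4], [v_0,v_2,v_7], [v_0,v_3,v_4], [v_0,v_4,v_6], [v_5,v_6,v_9]

giving chain groups C_0 ≅ Z^10, C_1 ≅ Z^16, C_2 ≅ Z^5.

∂_1: C_1 → C_0 sends each edge [p,q] (with p < q) to q − p.
This gives a 10×16 integer matrix of rank 9; reducing to Smith normal form yields diagonal entries (1,1,1,1,1,1,1,1,1).

The boundary map ∂_2: C_2 → C_1 acts by ∂[p,q,r] = [q,r] − [p,r] + [p,q]. For instance
  ∂[v_0,v_3,v_4] = [v_3,v_4] − [v_0,v_4] + [v_0,v_3],
  ∂[v_0,v_4,v_6] = [v_4,v_6] − [v_0,v_6] + [v_0,v_4].
This gives a 16×5 integer matrix of rank 5; reducing to Smith normal form yields diagonal entries (1,1,1,1,1).

From H_k ≅ ker(∂_k) / im(∂_{k+1}) we obtain:

  H_0: rank C_0 − rank ∂_1 = 10 − 9 = 1, and the invariant factors of ∂_1 are all 1, so H_0 = Z.
  H_1: rank ker ∂_1 − rank ∂_2 = (16 − 9) − 5 = 2, and the invariant factors of ∂_2 are all 1, so H_1 = Z^2.
  H_2: rank ker ∂_2 − rank ∂_3 = (5 − 5) − 0 = 0, and there is no ∂_3, so H_2 = 0.

As a check, the Euler characteristic is 10 − 16 + 5 = -1, which agrees with 1 − 2 + 0 = -1.

Hence the Betti numbers are b_0 = 1, b_1 = 2, b_2 = 0.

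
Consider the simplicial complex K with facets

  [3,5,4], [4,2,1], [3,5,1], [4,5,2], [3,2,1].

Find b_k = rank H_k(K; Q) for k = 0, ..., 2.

b_0 = 1, b_1 = 1, b_2 = 0.

K has 5 vertices, 10 edges, 5 triangles.
rank ∂_0 = 0, rank ∂_1 = 4 ⇒ b_0 = 5 − 0 − 4 = 1; all invariant factors of ∂_1 are 1 so no torsion. So H_0 = Z.
rank ∂_1 = 4, rank ∂_2 = 5 ⇒ b_1 = 10 − 4 − 5 = 1; all invariant factors of ∂_2 are 1 so no torsion. So H_1 = Z.
rank ∂_2 = 5, rank ∂_3 = 0 ⇒ b_2 = 5 − 5 − 0 = 0. So H_2 = 0.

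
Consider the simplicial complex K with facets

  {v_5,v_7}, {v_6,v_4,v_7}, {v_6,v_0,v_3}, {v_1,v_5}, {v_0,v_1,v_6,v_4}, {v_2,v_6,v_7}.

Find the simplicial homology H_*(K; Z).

Take the total order v_0 < v_1 < v_2 < v_3 < v_4 < v_5 < v_6 < v_7 on the vertex set. Then K (dimension 3) consists of the simplices:

  0-simplices (8): [v_0], [v_1], [v_2], [v_3], [v_4], [v_5], [v_6], [v_7]
  1-simplices (14): [v_0,v_1], [v_0,v_3], [v_0,v_4], [v_0,v_6], [v_1,v_4], [v_1,v_5], [v_1,v_6], [v_2,v_6], [v_2,v_7], [v_3,v_6], [v_4,v_6], [v_4,v_7], [v_5,v_7], [v_6,v_7]
  2-simplices (7): [v_0,v_1,v_4], [v_0,v_1,v_6], [v_0,v_3,v_6], [v_0,v_4,v_6], [v_1,v_4,v_6], [v_2,v_6,v_7], [v_4,v_6,v_7]
  3-simplices (1): [v_0,v_1,v_4,v_6]

giving chain groups C_0 ≅ Z^8, C_1 ≅ Z^14, C_2 ≅ Z^7, C_3 ≅ Z^1.

∂_1: C_1 → C_0 sends each edge [p,q] (with p < q) to q − p. For instance
  ∂[v_4,v_7] = [v_7] − [v_4].
As a 8×14 matrix over Z this has rank 7, with invariant factors (1,1,1,1,1,1,1).

∂_2: C_2 → C_1 acts by ∂[p,q,r] = [q,r] − [p,r] + [p,q]. For instance
  ∂[v_0,v_3,v_6] = [v_3,v_6] − [v_0,v_6] + [v_0,v_3],
  ∂[v_0,v_4,v_6] = [v_4,v_6] − [v_0,v_6] + [v_0,v_4].
This gives a 14×7 integer matrix of rank 6; reducing to Smith normal form yields diagonal entries (1,1,1,1,1,1).

Boundary ∂_3: C_3 → C_2 sends each 3-simplex σ to the alternating sum Σ_i (−1)^i (σ with its i-th vertex removed). For instance
  ∂[v_0,v_1,v_4,v_6] = [v_1,v_4,v_6] − [v_0,v_4,v_6] + [v_0,v_1,v_6] − [v_0,v_1,v_4].
The resulting 7×1 matrix has rank 1, and its Smith normal form has invariant factors (1).

From H_k ≅ ker(∂_k) / im(∂_{k+1}) we obtain:

  H_0: rank C_0 − rank ∂_1 = 8 − 7 = 1, and the invariant factors of ∂_1 are all 1, so H_0 ≅ Z.
  H_1: rank ker ∂_1 − rank ∂_2 = (14 − 7) − 6 = 1, and the invariant factors of ∂_2 are all 1, so H_1 ≅ Z.
  H_2: rank ker ∂_2 − rank ∂_3 = (7 − 6) − 1 = 0, and the invariant factors of ∂_3 are all 1, so H_2 ≅ 0.
  H_3: rank ker ∂_3 − rank ∂_4 = (1 − 1) − 0 = 0, and there is no ∂_4, so H_3 ≅ 0.

H_0 = Z,  H_1 = Z,  H_2 = 0,  H_3 = 0.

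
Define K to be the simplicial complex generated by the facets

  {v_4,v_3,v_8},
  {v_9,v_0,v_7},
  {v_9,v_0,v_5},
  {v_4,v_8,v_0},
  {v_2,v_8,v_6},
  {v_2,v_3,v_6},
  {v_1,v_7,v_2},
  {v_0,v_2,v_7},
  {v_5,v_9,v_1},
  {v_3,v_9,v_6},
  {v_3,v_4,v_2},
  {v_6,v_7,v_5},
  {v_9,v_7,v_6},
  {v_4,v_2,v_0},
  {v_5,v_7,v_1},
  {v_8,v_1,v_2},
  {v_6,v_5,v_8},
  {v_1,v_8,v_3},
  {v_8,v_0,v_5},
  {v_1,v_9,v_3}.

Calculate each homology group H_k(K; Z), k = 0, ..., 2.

Take the total order v_0 < v_1 < v_2 < v_3 < v_4 < v_5 < v_6 < v_7 < v_8 < v_9 on the vertex set. Then K (dimension 2) consists of the simplices:

  0-simplices (10): [v_0], [v_1], [v_2], [v_3], [v_4], [v_5], [v_6], [v_7], [v_8], [v_9]
  1-simplices (30): (30 of them)
  2-simplices (20): (20 of them)

giving chain groups C_0 ≅ Z^10, C_1 ≅ Z^30, C_2 ≅ Z^20.

The boundary map ∂_1: C_1 → C_0 sends each edge [p,q] (with p < q) to q − p. For instance
  ∂[v_3,v_4] = [v_4] − [v_3].
This gives a 10×30 integer matrix of rank 9; reducing to Smith normal form yields diagonal entries (1,1,1,1,1,1,1,1,1).

∂_2: C_2 → C_1 maps a triangle to the signed sum of its edges. For instance
  ∂[v_2,v_3,v_6] = [v_3,v_6] − [v_2,v_6] + [v_2,v_3],
  ∂[v_0,v_5,v_9] = [v_5,v_9] − [v_0,v_9] + [v_0,v_5].
This gives a 30×20 integer matrix of rank 20; reducing to Smith normal form yields diagonal entries (1,1,1,1,1,1,1,1,1,1,1,1,1,1,1,1,1,1,1,2).

Now H_k = ker ∂_k / im ∂_{k+1}, so:

  H_0: rank C_0 − rank ∂_1 = 10 − 9 = 1, and the invariant factors of ∂_1 are all 1, so H_0 = Z.
  H_1: rank ker ∂_1 − rank ∂_2 = (30 − 9) − 20 = 1, and ∂_2 has invariant factor 2 > 1, so H_1 = Z ⊕ Z/2.
  H_2: rank ker ∂_2 − rank ∂_3 = (20 − 20) − 0 = 0, and there is no ∂_3, so H_2 = 0.

(K is a triangulation of the Klein bottle.)

H_0 = Z,  H_1 = Z ⊕ Z/2,  H_2 = 0.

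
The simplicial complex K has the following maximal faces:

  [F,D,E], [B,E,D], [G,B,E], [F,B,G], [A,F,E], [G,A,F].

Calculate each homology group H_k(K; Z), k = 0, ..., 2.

We work with the vertex ordering A < B < D < E < F < G. The simplices of K, each written with vertices in increasing order, are:

  0-simplices (6): A, B, D, E, F, G
  1-simplices (12): AE, AF, AG, BD, BE, BF, BG, DE, DF, EF, EG, FG
  2-simplices (6): AEF, AFG, BDE, BEG, BFG, DEF

Hence C_0 ≅ Z^6, C_1 ≅ Z^12, C_2 ≅ Z^6.

∂_1: C_1 → C_0 is given by ∂[p,q] = [q] − [p].
As a 6×12 matrix over Z this has rank 5, with invariant factors (1,1,1,1,1).

The boundary map ∂_2: C_2 → C_1 sends each 2-simplex [p,q,r] to [q,r] − [p,r] + [p,q]. For instance
  ∂BEG = EG − BG + BE,
  ∂AFG = FG − AG + AF.
The 12×6 boundary matrix has rank 6 and Smith normal form diag(1,1,1,1,1,1).

Now H_k = ker ∂_k / im ∂_{k+1}, so:

  H_0: rank C_0 − rank ∂_1 = 6 − 5 = 1, and the invariant factors of ∂_1 are all 1, so H_0 = Z.
  H_1: rank ker ∂_1 − rank ∂_2 = (12 − 5) − 6 = 1, and the invariant factors of ∂_2 are all 1, so H_1 = Z.
  H_2: rank ker ∂_2 − rank ∂_3 = (6 − 6) − 0 = 0, and there is no ∂_3, so H_2 = 0.

As a check, the Euler characteristic is 6 − 12 + 6 = 0, which agrees with 1 − 1 + 0 = 0.

H_0 ≅ Z,  H_1 ≅ Z,  H_2 = 0.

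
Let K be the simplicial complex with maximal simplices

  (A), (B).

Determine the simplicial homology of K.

Take the total order A < B on the vertex set. Then K (dimension 0) consists of the simplices:

  0-simplices (2): A, B

so the chain groups are C_0 ≅ Z^2.

Now H_k = ker ∂_k / im ∂_{k+1}, so:

  H_0: rank C_0 − rank ∂_1 = 2 − 0 = 2, and there is no ∂_1, so H_0 = Z^2.

H_0 ≅ Z^2.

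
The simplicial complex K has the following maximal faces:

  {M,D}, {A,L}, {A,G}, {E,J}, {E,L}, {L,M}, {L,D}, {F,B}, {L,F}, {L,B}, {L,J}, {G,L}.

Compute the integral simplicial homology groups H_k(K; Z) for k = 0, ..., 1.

Fix the vertex order A < B < D < E < F < G < J < L < M and write every simplex with vertices in increasing order. Then dim K = 1 and the simplices of K are:

  0-simplices (9): A, B, D, E, F, G, J, L, M
  1-simplices (12): AG, AL, BF, BL, DL, DM, EJ, EL, FL, GL, JL, LM

giving chain groups C_0 ≅ Z^9, C_1 ≅ Z^12.

Boundary ∂_1: C_1 → C_0 sends each edge [p,q] (with p < q) to q − p. For instance
  ∂BF = F − B.
The resulting 9×12 matrix has rank 8, and its Smith normal form has invariant factors (1,1,1,1,1,1,1,1).

Computing H_k = (kernel of ∂_k) / (image of ∂_{k+1}):

  H_0: rank C_0 − rank ∂_1 = 9 − 8 = 1, and the invariant factors of ∂_1 are all 1, so H_0 = Z.
  H_1: rank ker ∂_1 − rank ∂_2 = (12 − 8) − 0 = 4, and there is no ∂_2, so H_1 = Z^4.

As a check, the Euler characteristic is 9 − 12 = -3, which agrees with 1 − 4 = -3.

H_0 = Z,  H_1 = Z^4.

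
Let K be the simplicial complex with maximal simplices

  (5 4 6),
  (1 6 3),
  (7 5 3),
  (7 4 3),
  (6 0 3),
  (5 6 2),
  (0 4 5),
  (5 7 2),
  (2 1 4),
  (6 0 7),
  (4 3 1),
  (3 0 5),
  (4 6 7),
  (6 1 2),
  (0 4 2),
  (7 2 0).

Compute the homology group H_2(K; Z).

Order the vertices as 0 < 1 < 2 < 3 < 4 < 5 < 6 < 7. Listing each simplex with vertices in this order, K has dimension 2 with simplices:

  0-simplices (8): [0], [1], [2], [3], [4], [5], [6], [7]
  1-simplices (24): (24 of them)
  2-simplices (16): [0,2,4], [0,2,7], [0,3,5], [0,3,6], [0,4,5], [0,6,7], [1,2,4], [1,2,6], [1,3,4], [1,3,6], [2,5,6], [2,5,7], [3,4,7], [3,5,7], [4,5,6], [4,6,7]

giving chain groups C_0 ≅ Z^8, C_1 ≅ Z^24, C_2 ≅ Z^16.

The boundary map ∂_1: C_1 → C_0 sends each edge [p,q] (with p < q) to q − p. For instance
  ∂[1,3] = [3] − [1].
This gives a 8×24 integer matrix of rank 7; reducing to Smith normal form yields diagonal entries (1,1,1,1,1,1,1).

The boundary map ∂_2: C_2 → C_1 acts by ∂[p,q,r] = [q,r] − [p,r] + [p,q]. For instance
  ∂[0,2,4] = [2,4] − [0,4] + [0,2],
  ∂[3,5,7] = [5,7] − [3,7] + [3,5].
The resulting 24×16 matrix has rank 15, and its Smith normal form has invariant factors (1,1,1,1,1,1,1,1,1,1,1,1,1,1,1).

From H_k ≅ ker(∂_k) / im(∂_{k+1}) we obtain:

  H_2: rank ker ∂_2 − rank ∂_3 = (16 − 15) − 0 = 1, and there is no ∂_3, so H_2 = Z.

(K is a triangulation of the torus T^2.)

H_2 ≅ Z.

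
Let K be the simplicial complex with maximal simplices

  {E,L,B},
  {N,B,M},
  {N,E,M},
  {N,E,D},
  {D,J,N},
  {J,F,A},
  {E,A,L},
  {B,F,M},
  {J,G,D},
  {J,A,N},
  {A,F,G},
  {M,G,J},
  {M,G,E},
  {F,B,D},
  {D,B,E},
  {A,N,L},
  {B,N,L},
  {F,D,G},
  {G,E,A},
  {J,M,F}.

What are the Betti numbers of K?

K has 10 vertices, 30 edges, 20 triangles.
rank ∂_0 = 0, rank ∂_1 = 9 ⇒ b_0 = 10 − 0 − 9 = 1; all invariant factors of ∂_1 are 1 so no torsion. So H_0 = Z.
rank ∂_1 = 9, rank ∂_2 = 20 ⇒ b_1 = 30 − 9 − 20 = 1; ∂_2 has invariant factor(s) [2] giving torsion. So H_1 = Z ⊕ Z/2Z.
rank ∂_2 = 20, rank ∂_3 = 0 ⇒ b_2 = 20 − 20 − 0 = 0. So H_2 = 0.

b_0 = 1, b_1 = 1, b_2 = 0.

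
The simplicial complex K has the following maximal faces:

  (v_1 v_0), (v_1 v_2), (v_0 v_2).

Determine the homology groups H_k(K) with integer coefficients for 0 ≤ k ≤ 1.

Take the total order v_0 < v_1 < v_2 on the vertex set. Then K (dimension 1) consists of the simplices:

  0-simplices (3): [v_0], [v_1], [v_2]
  1-simplices (3): [v_0,v_1], [v_0,v_2], [v_1,v_2]

Hence C_0 ≅ Z^3, C_1 ≅ Z^3.

∂_1: C_1 → C_0 is given by ∂[p,q] = [q] − [p]. For instance
  ∂[v_0,v_1] = [v_1] − [v_0].
The 3×3 boundary matrix has rank 2 and Smith normal form diag(1,1).

From H_k ≅ ker(∂_k) / im(∂_{k+1}) we obtain:

  H_0: rank C_0 − rank ∂_1 = 3 − 2 = 1, and the invariant factors of ∂_1 are all 1, so H_0 = Z.
  H_1: rank ker ∂_1 − rank ∂_2 = (3 − 2) − 0 = 1, and there is no ∂_2, so H_1 = Z.

As a check, the Euler characteristic is 3 − 3 = 0, which agrees with 1 − 1 = 0.

H_0 = Z,  H_1 = Z.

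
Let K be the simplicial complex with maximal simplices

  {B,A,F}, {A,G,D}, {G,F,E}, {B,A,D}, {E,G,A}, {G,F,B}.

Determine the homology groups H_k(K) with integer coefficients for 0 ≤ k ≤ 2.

Take the total order A < B < D < E < F < G on the vertex set. Then K (dimension 2) consists of the simplices:

  0-simplices (6): A, B, D, E, F, G
  1-simplices (12): AB, AD, AE, AF, AG, BD, BF, BG, DG, EF, EG, FG
  2-simplices (6): ABD, ABF, ADG, AEG, BFG, EFG

giving chain groups C_0 ≅ Z^6, C_1 ≅ Z^12, C_2 ≅ Z^6.

Boundary ∂_1: C_1 → C_0 is given by ∂[p,q] = [q] − [p]. For instance
  ∂AE = E − A.
The resulting 6×12 matrix has rank 5, and its Smith normal form has invariant factors (1,1,1,1,1).

The boundary map ∂_2: C_2 → C_1 acts by ∂[p,q,r] = [q,r] − [p,r] + [p,q]. For instance
  ∂ABF = BF − AF + AB,
  ∂ABD = BD − AD + AB.
This gives a 12×6 integer matrix of rank 6; reducing to Smith normal form yields diagonal entries (1,1,1,1,1,1).

Reading off H_k = ker ∂_k / im ∂_{k+1}:

  H_0: rank C_0 − rank ∂_1 = 6 − 5 = 1, and the invariant factors of ∂_1 are all 1, so H_0 = Z.
  H_1: rank ker ∂_1 − rank ∂_2 = (12 − 5) − 6 = 1, and the invariant factors of ∂_2 are all 1, so H_1 = Z.
  H_2: rank ker ∂_2 − rank ∂_3 = (6 − 6) − 0 = 0, and there is no ∂_3, so H_2 = 0.

As a check, the Euler characteristic is 6 − 12 + 6 = 0, which agrees with 1 − 1 + 0 = 0.
(K is a triangulation of the cylinder S^1 x I.)

H_0 = Z,  H_1 = Z,  H_2 = 0.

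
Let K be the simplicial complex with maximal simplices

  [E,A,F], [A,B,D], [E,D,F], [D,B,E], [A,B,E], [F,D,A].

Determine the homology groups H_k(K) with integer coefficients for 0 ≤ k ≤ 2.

Take the total order A < B < D < E < F on the vertex set. Then K (dimension 2) consists of the simplices:

  0-simplices (5): A, B, D, E, F
  1-simplices (9): AB, AD, AE, AF, BD, BE, DE, DF, EF
  2-simplices (6): ABD, ABE, ADF, AEF, BDE, DEF

giving chain groups C_0 ≅ Z^5, C_1 ≅ Z^9, C_2 ≅ Z^6.

∂_1: C_1 → C_0 maps an edge to its endpoints' difference, ∂[p,q] = q − p. For instance
  ∂AB = B − A.
As a 5×9 matrix over Z this has rank 4, with invariant factors (1,1,1,1).

Boundary ∂_2: C_2 → C_1 acts by ∂[p,q,r] = [q,r] − [p,r] + [p,q]. For instance
  ∂BDE = DE − BE + BD,
  ∂DEF = EF − DF + DE.
The resulting 9×6 matrix has rank 5, and its Smith normal form has invariant factors (1,1,1,1,1).

Now H_k = ker ∂_k / im ∂_{k+1}, so:

  H_0: rank C_0 − rank ∂_1 = 5 − 4 = 1, and the invariant factors of ∂_1 are all 1, so H_0 = Z.
  H_1: rank ker ∂_1 − rank ∂_2 = (9 − 4) − 5 = 0, and the invariant factors of ∂_2 are all 1, so H_1 = 0.
  H_2: rank ker ∂_2 − rank ∂_3 = (6 − 5) − 0 = 1, and there is no ∂_3, so H_2 = Z.

(K is a triangulation of the 2-sphere S^2.)

H_0 = Z,  H_1 = 0,  H_2 = Z.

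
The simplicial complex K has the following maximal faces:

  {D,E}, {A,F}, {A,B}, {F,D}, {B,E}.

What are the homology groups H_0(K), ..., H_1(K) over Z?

Take the total order A < B < D < E < F on the vertex set. Then K (dimension 1) consists of the simplices:

  0-simplices (5): A, B, D, E, F
  1-simplices (5): AB, AF, BE, DE, DF

Hence C_0 ≅ Z^5, C_1 ≅ Z^5.

∂_1: C_1 → C_0 sends each edge [p,q] (with p < q) to q − p. For instance
  ∂BE = E − B.
The 5×5 boundary matrix has rank 4 and Smith normal form diag(1,1,1,1).

Now H_k = ker ∂_k / im ∂_{k+1}, so:

  H_0: rank C_0 − rank ∂_1 = 5 − 4 = 1, and the invariant factors of ∂_1 are all 1, so H_0 = Z.
  H_1: rank ker ∂_1 − rank ∂_2 = (5 − 4) − 0 = 1, and there is no ∂_2, so H_1 = Z.

(K is a triangulation of the circle S^1.)

H_0 ≅ Z,  H_1 ≅ Z.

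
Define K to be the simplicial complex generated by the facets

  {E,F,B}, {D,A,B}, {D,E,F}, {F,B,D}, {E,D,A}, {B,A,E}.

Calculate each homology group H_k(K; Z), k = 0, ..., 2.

Order the vertices as A < B < D < E < F. Listing each simplex with vertices in this order, K has dimension 2 with simplices:

  0-simplices (5): A, B, D, E, F
  1-simplices (9): AB, AD, AE, BD, BE, BF, DE, DF, EF
  2-simplices (6): ABD, ABE, ADE, BDF, BEF, DEF

so the chain groups are C_0 ≅ Z^5, C_1 ≅ Z^9, C_2 ≅ Z^6.

∂_1: C_1 → C_0 sends each edge [p,q] (with p < q) to q − p.
The resulting 5×9 matrix has rank 4, and its Smith normal form has invariant factors (1,1,1,1).

Boundary ∂_2: C_2 → C_1 maps a triangle to the signed sum of its edges. For instance
  ∂BEF = EF − BF + BE,
  ∂BDF = DF − BF + BD.
The resulting 9×6 matrix has rank 5, and its Smith normal form has invariant factors (1,1,1,1,1).

Computing H_k = (kernel of ∂_k) / (image of ∂_{k+1}):

  H_0: rank C_0 − rank ∂_1 = 5 − 4 = 1, and the invariant factors of ∂_1 are all 1, so H_0 = Z.
  H_1: rank ker ∂_1 − rank ∂_2 = (9 − 4) − 5 = 0, and the invariant factors of ∂_2 are all 1, so H_1 = 0.
  H_2: rank ker ∂_2 − rank ∂_3 = (6 − 5) − 0 = 1, and there is no ∂_3, so H_2 = Z.

As a check, the Euler characteristic is 5 − 9 + 6 = 2, which agrees with 1 − 0 + 1 = 2.

H_0 = Z,  H_1 = 0,  H_2 = Z.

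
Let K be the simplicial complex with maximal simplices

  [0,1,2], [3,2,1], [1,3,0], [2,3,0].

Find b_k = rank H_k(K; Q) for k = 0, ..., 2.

Fix the vertex order 0 < 1 < 2 < 3 and write every simplex with vertices in increasing order. Then dim K = 2 and the simplices of K are:

  0-simplices (4): [0], [1], [2], [3]
  1-simplices (6): [0,1], [0,2], [0,3], [1,2], [1,3], [2,3]
  2-simplices (4): [0,1,2], [0,1,3], [0,2,3], [1,2,3]

giving chain groups C_0 ≅ Z^4, C_1 ≅ Z^6, C_2 ≅ Z^4.

∂_1: C_1 → C_0 is given by ∂[p,q] = [q] − [p].
The resulting 4×6 matrix has rank 3, and its Smith normal form has invariant factors (1,1,1).

The boundary map ∂_2: C_2 → C_1 maps a triangle to the signed sum of its edges. For instance
  ∂[1,2,3] = [2,3] − [1,3] + [1,2],
  ∂[0,1,2] = [1,2] − [0,2] + [0,1].
As a 6×4 matrix over Z this has rank 3, with invariant factors (1,1,1).

Now H_k = ker ∂_k / im ∂_{k+1}, so:

  H_0: rank C_0 − rank ∂_1 = 4 − 3 = 1, and the invariant factors of ∂_1 are all 1, so H_0 = Z.
  H_1: rank ker ∂_1 − rank ∂_2 = (6 − 3) − 3 = 0, and the invariant factors of ∂_2 are all 1, so H_1 = 0.
  H_2: rank ker ∂_2 − rank ∂_3 = (4 − 3) − 0 = 1, and there is no ∂_3, so H_2 = Z.

(K is a triangulation of the 2-sphere S^2.)

Hence the Betti numbers are b_0 = 1, b_1 = 0, b_2 = 1.

b_0 = 1, b_1 = 0, b_2 = 1.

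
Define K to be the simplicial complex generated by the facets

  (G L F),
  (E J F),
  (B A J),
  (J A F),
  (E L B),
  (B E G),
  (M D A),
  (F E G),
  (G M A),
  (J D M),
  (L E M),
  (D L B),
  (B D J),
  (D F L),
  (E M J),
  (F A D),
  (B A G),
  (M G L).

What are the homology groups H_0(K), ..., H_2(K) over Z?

H_0 = Z,  H_1 = Z ⊕ Z/2Z,  H_2 = 0.

Order the vertices as A < B < D < E < F < G < J < L < M. Listing each simplex with vertices in this order, K has dimension 2 with simplices:

  0-simplices (9): A, B, D, E, F, G, J, L, M
  1-simplices (27): AB, AD, AF, AG, AJ, AM, BD, BE, BG, BJ, BL, DF, DJ, DL, DM, EF, EG, EJ, EL, EM, FG, FJ, FL, GL, GM, JM, LM
  2-simplices (18): ABG, ABJ, ADF, ADM, AFJ, AGM, BDJ, BDL, BEG, BEL, DFL, DJM, EFG, EFJ, EJM, ELM, FGL, GLM

Hence C_0 ≅ Z^9, C_1 ≅ Z^27, C_2 ≅ Z^18.

Boundary ∂_1: C_1 → C_0 maps an edge to its endpoints' difference, ∂[p,q] = q − p. For instance
  ∂BJ = J − B.
The 9×27 boundary matrix has rank 8 and Smith normal form diag(1,1,1,1,1,1,1,1).

∂_2: C_2 → C_1 maps a triangle to the signed sum of its edges. For instance
  ∂GLM = LM − GM + GL,
  ∂ADM = DM − AM + AD.
The 27×18 boundary matrix has rank 18 and Smith normal form diag(1,1,1,1,1,1,1,1,1,1,1,1,1,1,1,1,1,2).

Reading off H_k = ker ∂_k / im ∂_{k+1}:

  H_0: rank C_0 − rank ∂_1 = 9 − 8 = 1, and the invariant factors of ∂_1 are all 1, so H_0 ≅ Z.
  H_1: rank ker ∂_1 − rank ∂_2 = (27 − 8) − 18 = 1, and ∂_2 has invariant factor 2 > 1, so H_1 ≅ Z ⊕ Z/2Z.
  H_2: rank ker ∂_2 − rank ∂_3 = (18 − 18) − 0 = 0, and there is no ∂_3, so H_2 ≅ 0.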